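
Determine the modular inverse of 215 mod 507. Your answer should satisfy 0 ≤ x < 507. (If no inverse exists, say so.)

Apply the Euclidean algorithm to 507 and 215:
507 = 2·215 + 77
215 = 2·77 + 61
77 = 1·61 + 16
61 = 3·16 + 13
16 = 1·13 + 3
13 = 4·3 + 1
3 = 3·1 + 0
The gcd is 1. Working backward:
1 = 13 − 4·3
1 = −4·16 + 5·13
1 = 5·61 − 19·16
1 = −19·77 + 24·61
1 = 24·215 − 67·77
1 = −67·507 + 158·215
So 215·158 ≡ 1 (mod 507).

158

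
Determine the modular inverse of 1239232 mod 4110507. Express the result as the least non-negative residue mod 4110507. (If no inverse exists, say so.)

gcd(4110507, 1239232) by repeated division:
4110507 = 3*1239232 + 392811
1239232 = 3*392811 + 60799
392811 = 6*60799 + 28017
60799 = 2*28017 + 4765
28017 = 5*4765 + 4192
4765 = 1*4192 + 573
4192 = 7*573 + 181
573 = 3*181 + 30
181 = 6*30 + 1
30 = 30*1 + 0
Since gcd(1239232, 4110507) = 1, back-substitute to write 1 as a combination:
1 = 181 − 6·30
1 = −6·573 + 19·181
1 = 19·4192 − 139·573
1 = −139·4765 + 158·4192
1 = 158·28017 − 929·4765
1 = −929·60799 + 2016·28017
1 = 2016·392811 − 13025·60799
1 = −13025·1239232 + 41091·392811
1 = 41091·4110507 − 136298·1239232
So 1239232·(-136298) ≡ 1 (mod 4110507), and -136298 ≡ 3974209 (mod 4110507).

3974209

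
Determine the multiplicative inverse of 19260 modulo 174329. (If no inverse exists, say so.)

157231

gcd(174329, 19260) by repeated division:
174329 = 9*19260 + 989
19260 = 19*989 + 469
989 = 2*469 + 51
469 = 9*51 + 10
51 = 5*10 + 1
10 = 10*1 + 0
gcd = 1, so the inverse exists. Back-substitute:
1 = 51 − 5·10
1 = −5·469 + 46·51
1 = 46·989 − 97·469
1 = −97·19260 + 1889·989
1 = 1889·174329 − 17098·19260
Hence 19260⁻¹ ≡ -17098 ≡ 157231 (mod 174329).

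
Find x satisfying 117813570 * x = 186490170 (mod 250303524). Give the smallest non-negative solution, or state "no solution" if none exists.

First find gcd(117813570, 250303524):
250303524 = 2×117813570 + 14676384
117813570 = 8×14676384 + 402498
14676384 = 36×402498 + 186456
402498 = 2×186456 + 29586
186456 = 6×29586 + 8940
29586 = 3×8940 + 2766
8940 = 3×2766 + 642
2766 = 4×642 + 198
642 = 3×198 + 48
198 = 4×48 + 6
48 = 8×6 + 0
gcd = 6 and 6 | 186490170, so solutions exist. Divide through by 6: 19635595x ≡ 31081695 (mod 41717254).
Now find 19635595⁻¹ mod 41717254:
41717254 = 2·19635595 + 2446064
19635595 = 8·2446064 + 67083
2446064 = 36·67083 + 31076
67083 = 2·31076 + 4931
31076 = 6·4931 + 1490
4931 = 3·1490 + 461
1490 = 3·461 + 107
461 = 4·107 + 33
107 = 3·33 + 8
33 = 4·8 + 1
8 = 8·1 + 0
Back-substitute:
1 = 33 − 4·8
1 = −4·107 + 13·33
1 = 13·461 − 56·107
1 = −56·1490 + 181·461
1 = 181·4931 − 599·1490
1 = −599·31076 + 3775·4931
1 = 3775·67083 − 8149·31076
1 = −8149·2446064 + 297139·67083
1 = 297139·19635595 − 2385261·2446064
1 = −2385261·41717254 + 5067661·19635595
So 19635595⁻¹ ≡ 5067661 (mod 41717254).
Then x ≡ 5067661·31081695 ≡ 33092881 (mod 41717254); the smallest non-negative solution is x = 33092881.

33092881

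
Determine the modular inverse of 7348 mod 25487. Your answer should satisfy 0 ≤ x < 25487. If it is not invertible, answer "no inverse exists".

no inverse exists

Euclidean algorithm on 25487, 7348:
25487 = 3·7348 + 3443
7348 = 2·3443 + 462
3443 = 7·462 + 209
462 = 2·209 + 44
209 = 4·44 + 33
44 = 1·33 + 11
33 = 3·11 + 0
gcd(7348, 25487) = 11 ≠ 1, so 7348 has no multiplicative inverse modulo 25487.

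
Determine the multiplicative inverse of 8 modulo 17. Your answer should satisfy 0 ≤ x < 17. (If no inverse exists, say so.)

15

Run Euclid on (17, 8):
17 = 2·8 + 1
8 = 8·1 + 0
gcd = 1, so the inverse exists. Back-substitute:
1 = 17 − 2·8
Thus 8·(-2) ≡ 1 (mod 17); reducing, -2 mod 17 = 15.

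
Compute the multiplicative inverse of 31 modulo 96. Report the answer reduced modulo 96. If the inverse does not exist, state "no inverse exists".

gcd(96, 31) by repeated division:
96 = 3·31 + 3
31 = 10·3 + 1
3 = 3·1 + 0
The gcd is 1. Working backward:
1 = 31 − 10·3
1 = −10·96 + 31·31
So 31·31 ≡ 1 (mod 96).

31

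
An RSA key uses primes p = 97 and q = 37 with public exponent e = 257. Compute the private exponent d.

φ(n) = (p−1)(q−1) = 96·36 = 3456.
Need d with 257·d ≡ 1 (mod 3456). Apply the extended Euclidean algorithm:
3456 = 13×257 + 115
257 = 2×115 + 27
115 = 4×27 + 7
27 = 3×7 + 6
7 = 1×6 + 1
6 = 6×1 + 0
Back-substitute:
1 = 7 − 6
1 = −27 + 4·7
1 = 4·115 − 17·27
1 = −17·257 + 38·115
1 = 38·3456 − 511·257
So 257·(-511) ≡ 1 (mod 3456), hence d ≡ -511 ≡ 2945 (mod 3456).

2945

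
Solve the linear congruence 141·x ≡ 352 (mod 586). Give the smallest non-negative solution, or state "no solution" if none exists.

First find gcd(141, 586):
586 = 4·141 + 22
141 = 6·22 + 9
22 = 2·9 + 4
9 = 2·4 + 1
4 = 4·1 + 0
gcd = 1, so a unique solution mod 586 exists.
Back-substitute for the Bézout coefficients:
1 = 9 − 2·4
1 = −2·22 + 5·9
1 = 5·141 − 32·22
1 = −32·586 + 133·141
So 141·(133) ≡ 1 (mod 586), giving 141⁻¹ ≡ 133.
x ≡ 141⁻¹·352 ≡ 133·352 ≡ 522 (mod 586).

522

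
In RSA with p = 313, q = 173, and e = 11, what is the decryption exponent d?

φ(n) = (p−1)(q−1) = 312·172 = 53664.
Need d with 11·d ≡ 1 (mod 53664). Apply the extended Euclidean algorithm:
53664 = 4878*11 + 6
11 = 1*6 + 5
6 = 1*5 + 1
5 = 5*1 + 0
Back-substitute:
1 = 6 − 5
1 = −11 + 2·6
1 = 2·53664 − 9757·11
So 11·(-9757) ≡ 1 (mod 53664), hence d ≡ -9757 ≡ 43907 (mod 53664).

43907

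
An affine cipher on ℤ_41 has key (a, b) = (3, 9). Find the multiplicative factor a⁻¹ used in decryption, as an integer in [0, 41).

Extended Euclidean algorithm:
41 = 13×3 + 2
3 = 1×2 + 1
2 = 2×1 + 0
The gcd is 1. Working backward:
1 = 3 − 2
1 = −41 + 14·3
So 3·14 ≡ 1 (mod 41).

14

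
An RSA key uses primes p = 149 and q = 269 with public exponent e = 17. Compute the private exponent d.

φ(n) = (p−1)(q−1) = 148·268 = 39664.
Need d with 17·d ≡ 1 (mod 39664). Apply the extended Euclidean algorithm:
39664 = 2333·17 + 3
17 = 5·3 + 2
3 = 1·2 + 1
2 = 2·1 + 0
Back-substitute:
1 = 3 − 2
1 = −17 + 6·3
1 = 6·39664 − 13999·17
So 17·(-13999) ≡ 1 (mod 39664), hence d ≡ -13999 ≡ 25665 (mod 39664).

25665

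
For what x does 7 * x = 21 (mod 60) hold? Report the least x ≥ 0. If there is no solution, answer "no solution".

3

First find gcd(7, 60):
60 = 8×7 + 4
7 = 1×4 + 3
4 = 1×3 + 1
3 = 3×1 + 0
gcd = 1, so a unique solution mod 60 exists.
Back-substitute for the Bézout coefficients:
1 = 4 − 3
1 = −7 + 2·4
1 = 2·60 − 17·7
So 7·(-17) ≡ 1 (mod 60), giving 7⁻¹ ≡ 43.
x ≡ 7⁻¹·21 ≡ 43·21 ≡ 3 (mod 60).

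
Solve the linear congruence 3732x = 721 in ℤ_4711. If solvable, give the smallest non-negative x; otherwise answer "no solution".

1491

First find gcd(3732, 4711):
4711 = 1×3732 + 979
3732 = 3×979 + 795
979 = 1×795 + 184
795 = 4×184 + 59
184 = 3×59 + 7
59 = 8×7 + 3
7 = 2×3 + 1
3 = 3×1 + 0
gcd = 1, so a unique solution mod 4711 exists.
Back-substitute for the Bézout coefficients:
1 = 7 − 2·3
1 = −2·59 + 17·7
1 = 17·184 − 53·59
1 = −53·795 + 229·184
1 = 229·979 − 282·795
1 = −282·3732 + 1075·979
1 = 1075·4711 − 1357·3732
So 3732·(-1357) ≡ 1 (mod 4711), giving 3732⁻¹ ≡ 3354.
x ≡ 3732⁻¹·721 ≡ 3354·721 ≡ 1491 (mod 4711).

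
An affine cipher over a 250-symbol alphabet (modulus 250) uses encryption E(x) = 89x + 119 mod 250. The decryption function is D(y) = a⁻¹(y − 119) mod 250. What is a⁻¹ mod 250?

Extended Euclidean algorithm:
250 = 2*89 + 72
89 = 1*72 + 17
72 = 4*17 + 4
17 = 4*4 + 1
4 = 4*1 + 0
gcd = 1, so the inverse exists. Back-substitute:
1 = 17 − 4·4
1 = −4·72 + 17·17
1 = 17·89 − 21·72
1 = −21·250 + 59·89
So 89·59 ≡ 1 (mod 250).

59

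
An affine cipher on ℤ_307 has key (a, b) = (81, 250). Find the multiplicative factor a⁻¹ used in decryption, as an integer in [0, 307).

235

gcd(307, 81) by repeated division:
307 = 3*81 + 64
81 = 1*64 + 17
64 = 3*17 + 13
17 = 1*13 + 4
13 = 3*4 + 1
4 = 4*1 + 0
Since gcd(81, 307) = 1, back-substitute to write 1 as a combination:
1 = 13 − 3·4
1 = −3·17 + 4·13
1 = 4·64 − 15·17
1 = −15·81 + 19·64
1 = 19·307 − 72·81
Hence 81⁻¹ ≡ -72 ≡ 235 (mod 307).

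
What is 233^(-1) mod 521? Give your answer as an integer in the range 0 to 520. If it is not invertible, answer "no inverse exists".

Run Euclid on (521, 233):
521 = 2*233 + 55
233 = 4*55 + 13
55 = 4*13 + 3
13 = 4*3 + 1
3 = 3*1 + 0
Since gcd(233, 521) = 1, back-substitute to write 1 as a combination:
1 = 13 − 4·3
1 = −4·55 + 17·13
1 = 17·233 − 72·55
1 = −72·521 + 161·233
So 233·161 ≡ 1 (mod 521).

161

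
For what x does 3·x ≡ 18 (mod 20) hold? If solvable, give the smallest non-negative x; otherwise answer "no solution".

6

First find gcd(3, 20):
20 = 6×3 + 2
3 = 1×2 + 1
2 = 2×1 + 0
gcd = 1, so a unique solution mod 20 exists.
Back-substitute for the Bézout coefficients:
1 = 3 − 2
1 = −20 + 7·3
So 3·(7) ≡ 1 (mod 20), giving 3⁻¹ ≡ 7.
x ≡ 3⁻¹·18 ≡ 7·18 ≡ 6 (mod 20).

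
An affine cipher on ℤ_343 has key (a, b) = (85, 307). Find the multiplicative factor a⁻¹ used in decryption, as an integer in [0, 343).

113

Extended Euclidean algorithm:
343 = 4·85 + 3
85 = 28·3 + 1
3 = 3·1 + 0
The gcd is 1. Working backward:
1 = 85 − 28·3
1 = −28·343 + 113·85
So 85·113 ≡ 1 (mod 343).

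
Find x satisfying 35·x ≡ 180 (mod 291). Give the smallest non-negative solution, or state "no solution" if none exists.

213

First find gcd(35, 291):
291 = 8×35 + 11
35 = 3×11 + 2
11 = 5×2 + 1
2 = 2×1 + 0
gcd = 1, so a unique solution mod 291 exists.
Back-substitute for the Bézout coefficients:
1 = 11 − 5·2
1 = −5·35 + 16·11
1 = 16·291 − 133·35
So 35·(-133) ≡ 1 (mod 291), giving 35⁻¹ ≡ 158.
x ≡ 35⁻¹·180 ≡ 158·180 ≡ 213 (mod 291).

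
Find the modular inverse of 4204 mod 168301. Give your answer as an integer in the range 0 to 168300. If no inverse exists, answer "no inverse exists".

Run Euclid on (168301, 4204):
168301 = 40×4204 + 141
4204 = 29×141 + 115
141 = 1×115 + 26
115 = 4×26 + 11
26 = 2×11 + 4
11 = 2×4 + 3
4 = 1×3 + 1
3 = 3×1 + 0
gcd = 1, so the inverse exists. Back-substitute:
1 = 4 − 3
1 = −11 + 3·4
1 = 3·26 − 7·11
1 = −7·115 + 31·26
1 = 31·141 − 38·115
1 = −38·4204 + 1133·141
1 = 1133·168301 − 45358·4204
Hence 4204⁻¹ ≡ -45358 ≡ 122943 (mod 168301).

122943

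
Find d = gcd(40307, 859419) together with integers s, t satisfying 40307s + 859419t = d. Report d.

1

Apply Euclid's algorithm to 859419 and 40307:
859419 = 21*40307 + 12972
40307 = 3*12972 + 1391
12972 = 9*1391 + 453
1391 = 3*453 + 32
453 = 14*32 + 5
32 = 6*5 + 2
5 = 2*2 + 1
2 = 2*1 + 0
gcd(40307, 859419) = 1.
Back-substituting:
1 = 5 − 2·2
1 = −2·32 + 13·5
1 = 13·453 − 184·32
1 = −184·1391 + 565·453
1 = 565·12972 − 5269·1391
1 = −5269·40307 + 16372·12972
1 = 16372·859419 − 349081·40307
So 1 = (16372)·859419 + (-349081)·40307.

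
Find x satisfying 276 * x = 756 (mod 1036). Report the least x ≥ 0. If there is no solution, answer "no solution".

First find gcd(276, 1036):
1036 = 3×276 + 208
276 = 1×208 + 68
208 = 3×68 + 4
68 = 17×4 + 0
gcd = 4 and 4 | 756, so solutions exist. Divide through by 4: 69x ≡ 189 (mod 259).
Now find 69⁻¹ mod 259:
259 = 3×69 + 52
69 = 1×52 + 17
52 = 3×17 + 1
17 = 17×1 + 0
Back-substitute:
1 = 52 − 3·17
1 = −3·69 + 4·52
1 = 4·259 − 15·69
So 69·(-15) ≡ 1 (mod 259), i.e. 69⁻¹ ≡ 244.
Then x ≡ 244·189 ≡ 14 (mod 259); the smallest non-negative solution is x = 14.

14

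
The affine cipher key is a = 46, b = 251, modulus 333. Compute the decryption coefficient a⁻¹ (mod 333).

181

Extended Euclidean algorithm:
333 = 7·46 + 11
46 = 4·11 + 2
11 = 5·2 + 1
2 = 2·1 + 0
The gcd is 1. Working backward:
1 = 11 − 5·2
1 = −5·46 + 21·11
1 = 21·333 − 152·46
So 46·(-152) ≡ 1 (mod 333), and -152 ≡ 181 (mod 333).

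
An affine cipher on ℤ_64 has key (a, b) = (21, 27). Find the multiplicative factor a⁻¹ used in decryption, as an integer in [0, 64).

Run Euclid on (64, 21):
64 = 3*21 + 1
21 = 21*1 + 0
The gcd is 1. Working backward:
1 = 64 − 3·21
Thus 21·(-3) ≡ 1 (mod 64); reducing, -3 mod 64 = 61.

61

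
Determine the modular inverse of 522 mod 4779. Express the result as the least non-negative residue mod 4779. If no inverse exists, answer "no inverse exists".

Compute gcd(522, 4779):
4779 = 9×522 + 81
522 = 6×81 + 36
81 = 2×36 + 9
36 = 4×9 + 0
gcd(522, 4779) = 9 ≠ 1, so 522 has no multiplicative inverse modulo 4779.

no inverse exists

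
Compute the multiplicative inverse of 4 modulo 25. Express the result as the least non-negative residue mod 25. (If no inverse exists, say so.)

Apply the Euclidean algorithm to 25 and 4:
25 = 6×4 + 1
4 = 4×1 + 0
The gcd is 1. Working backward:
1 = 25 − 6·4
So 4·(-6) ≡ 1 (mod 25), and -6 ≡ 19 (mod 25).

19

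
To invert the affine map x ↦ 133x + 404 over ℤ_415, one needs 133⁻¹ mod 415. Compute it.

337

Extended Euclidean algorithm:
415 = 3·133 + 16
133 = 8·16 + 5
16 = 3·5 + 1
5 = 5·1 + 0
gcd = 1, so the inverse exists. Back-substitute:
1 = 16 − 3·5
1 = −3·133 + 25·16
1 = 25·415 − 78·133
Thus 133·(-78) ≡ 1 (mod 415); reducing, -78 mod 415 = 337.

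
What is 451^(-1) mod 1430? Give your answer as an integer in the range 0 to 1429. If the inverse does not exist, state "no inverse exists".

no inverse exists

Euclidean algorithm on 1430, 451:
1430 = 3·451 + 77
451 = 5·77 + 66
77 = 1·66 + 11
66 = 6·11 + 0
gcd(451, 1430) = 11 ≠ 1, so 451 has no multiplicative inverse modulo 1430.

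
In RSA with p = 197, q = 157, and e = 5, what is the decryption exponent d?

24461

φ(n) = (p−1)(q−1) = 196·156 = 30576.
Need d with 5·d ≡ 1 (mod 30576). Apply the extended Euclidean algorithm:
30576 = 6115·5 + 1
5 = 5·1 + 0
Back-substitute:
1 = 30576 − 6115·5
So 5·(-6115) ≡ 1 (mod 30576), hence d ≡ -6115 ≡ 24461 (mod 30576).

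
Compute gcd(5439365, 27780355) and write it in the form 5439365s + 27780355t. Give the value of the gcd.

Euclidean algorithm:
27780355 = 5*5439365 + 583530
5439365 = 9*583530 + 187595
583530 = 3*187595 + 20745
187595 = 9*20745 + 890
20745 = 23*890 + 275
890 = 3*275 + 65
275 = 4*65 + 15
65 = 4*15 + 5
15 = 3*5 + 0
gcd(5439365, 27780355) = 5.
Back-substituting:
5 = 65 − 4·15
5 = −4·275 + 17·65
5 = 17·890 − 55·275
5 = −55·20745 + 1282·890
5 = 1282·187595 − 11593·20745
5 = −11593·583530 + 36061·187595
5 = 36061·5439365 − 336142·583530
5 = −336142·27780355 + 1716771·5439365
So 5 = (-336142)·27780355 + (1716771)·5439365.

5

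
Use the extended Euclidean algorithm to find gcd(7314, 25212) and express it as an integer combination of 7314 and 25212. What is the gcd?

Apply Euclid's algorithm to 25212 and 7314:
25212 = 3*7314 + 3270
7314 = 2*3270 + 774
3270 = 4*774 + 174
774 = 4*174 + 78
174 = 2*78 + 18
78 = 4*18 + 6
18 = 3*6 + 0
gcd(7314, 25212) = 6.
Back-substituting:
6 = 78 − 4·18
6 = −4·174 + 9·78
6 = 9·774 − 40·174
6 = −40·3270 + 169·774
6 = 169·7314 − 378·3270
6 = −378·25212 + 1303·7314
So 6 = (-378)·25212 + (1303)·7314.

6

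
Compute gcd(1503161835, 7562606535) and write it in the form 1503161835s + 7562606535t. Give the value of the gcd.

Apply Euclid's algorithm to 7562606535 and 1503161835:
7562606535 = 5·1503161835 + 46797360
1503161835 = 32·46797360 + 5646315
46797360 = 8·5646315 + 1626840
5646315 = 3·1626840 + 765795
1626840 = 2·765795 + 95250
765795 = 8·95250 + 3795
95250 = 25·3795 + 375
3795 = 10·375 + 45
375 = 8·45 + 15
45 = 3·15 + 0
gcd(1503161835, 7562606535) = 15.
Express as a combination:
15 = 375 − 8·45
15 = −8·3795 + 81·375
15 = 81·95250 − 2033·3795
15 = −2033·765795 + 16345·95250
15 = 16345·1626840 − 34723·765795
15 = −34723·5646315 + 120514·1626840
15 = 120514·46797360 − 998835·5646315
15 = −998835·1503161835 + 32083234·46797360
15 = 32083234·7562606535 − 161415005·1503161835
So 15 = (32083234)·7562606535 + (-161415005)·1503161835.

15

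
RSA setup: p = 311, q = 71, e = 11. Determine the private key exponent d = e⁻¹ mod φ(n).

7891

φ(n) = (p−1)(q−1) = 310·70 = 21700.
Need d with 11·d ≡ 1 (mod 21700). Apply the extended Euclidean algorithm:
21700 = 1972·11 + 8
11 = 1·8 + 3
8 = 2·3 + 2
3 = 1·2 + 1
2 = 2·1 + 0
Back-substitute:
1 = 3 − 2
1 = −8 + 3·3
1 = 3·11 − 4·8
1 = −4·21700 + 7891·11
So 11·7891 ≡ 1 (mod 21700), hence d = 7891.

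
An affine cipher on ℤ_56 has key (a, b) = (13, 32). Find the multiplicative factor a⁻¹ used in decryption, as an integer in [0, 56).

13

Run Euclid on (56, 13):
56 = 4×13 + 4
13 = 3×4 + 1
4 = 4×1 + 0
The gcd is 1. Working backward:
1 = 13 − 3·4
1 = −3·56 + 13·13
So 13·13 ≡ 1 (mod 56).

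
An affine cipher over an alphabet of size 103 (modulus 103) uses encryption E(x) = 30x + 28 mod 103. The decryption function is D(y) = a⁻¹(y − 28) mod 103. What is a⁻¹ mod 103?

79

gcd(103, 30) by repeated division:
103 = 3·30 + 13
30 = 2·13 + 4
13 = 3·4 + 1
4 = 4·1 + 0
gcd = 1, so the inverse exists. Back-substitute:
1 = 13 − 3·4
1 = −3·30 + 7·13
1 = 7·103 − 24·30
Thus 30·(-24) ≡ 1 (mod 103); reducing, -24 mod 103 = 79.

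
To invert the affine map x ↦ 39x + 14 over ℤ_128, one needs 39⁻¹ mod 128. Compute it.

Run Euclid on (128, 39):
128 = 3×39 + 11
39 = 3×11 + 6
11 = 1×6 + 5
6 = 1×5 + 1
5 = 5×1 + 0
The gcd is 1. Working backward:
1 = 6 − 5
1 = −11 + 2·6
1 = 2·39 − 7·11
1 = −7·128 + 23·39
So 39·23 ≡ 1 (mod 128).

23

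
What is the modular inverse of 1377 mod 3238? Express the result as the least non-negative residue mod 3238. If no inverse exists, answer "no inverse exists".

2763

gcd(3238, 1377) by repeated division:
3238 = 2×1377 + 484
1377 = 2×484 + 409
484 = 1×409 + 75
409 = 5×75 + 34
75 = 2×34 + 7
34 = 4×7 + 6
7 = 1×6 + 1
6 = 6×1 + 0
The gcd is 1. Working backward:
1 = 7 − 6
1 = −34 + 5·7
1 = 5·75 − 11·34
1 = −11·409 + 60·75
1 = 60·484 − 71·409
1 = −71·1377 + 202·484
1 = 202·3238 − 475·1377
Hence 1377⁻¹ ≡ -475 ≡ 2763 (mod 3238).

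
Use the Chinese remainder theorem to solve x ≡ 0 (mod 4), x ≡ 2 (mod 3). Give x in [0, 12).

Write x = 0 + 4·k. Then 4·k ≡ 2 − 0 ≡ 2 (mod 3).
Need 4⁻¹ mod 3. Extended Euclid on (3, 1):
3 = 3*1 + 0
4⁻¹ ≡ 1 (mod 3), so k ≡ 1·2 ≡ 2 (mod 3).
x = 0 + 4·2 = 8.

8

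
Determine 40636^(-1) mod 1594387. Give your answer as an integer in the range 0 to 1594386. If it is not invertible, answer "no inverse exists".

Extended Euclidean algorithm:
1594387 = 39×40636 + 9583
40636 = 4×9583 + 2304
9583 = 4×2304 + 367
2304 = 6×367 + 102
367 = 3×102 + 61
102 = 1×61 + 41
61 = 1×41 + 20
41 = 2×20 + 1
20 = 20×1 + 0
The gcd is 1. Working backward:
1 = 41 − 2·20
1 = −2·61 + 3·41
1 = 3·102 − 5·61
1 = −5·367 + 18·102
1 = 18·2304 − 113·367
1 = −113·9583 + 470·2304
1 = 470·40636 − 1993·9583
1 = −1993·1594387 + 78197·40636
So 40636·78197 ≡ 1 (mod 1594387).

78197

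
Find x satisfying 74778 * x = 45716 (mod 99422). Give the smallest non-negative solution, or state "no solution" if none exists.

11028

First find gcd(74778, 99422):
99422 = 1×74778 + 24644
74778 = 3×24644 + 846
24644 = 29×846 + 110
846 = 7×110 + 76
110 = 1×76 + 34
76 = 2×34 + 8
34 = 4×8 + 2
8 = 4×2 + 0
gcd = 2 and 2 | 45716, so solutions exist. Divide through by 2: 37389x ≡ 22858 (mod 49711).
Now find 37389⁻¹ mod 49711:
49711 = 1×37389 + 12322
37389 = 3×12322 + 423
12322 = 29×423 + 55
423 = 7×55 + 38
55 = 1×38 + 17
38 = 2×17 + 4
17 = 4×4 + 1
4 = 4×1 + 0
Back-substitute:
1 = 17 − 4·4
1 = −4·38 + 9·17
1 = 9·55 − 13·38
1 = −13·423 + 100·55
1 = 100·12322 − 2913·423
1 = −2913·37389 + 8839·12322
1 = 8839·49711 − 11752·37389
So 37389·(-11752) ≡ 1 (mod 49711), i.e. 37389⁻¹ ≡ 37959.
Then x ≡ 37959·22858 ≡ 11028 (mod 49711); the smallest non-negative solution is x = 11028.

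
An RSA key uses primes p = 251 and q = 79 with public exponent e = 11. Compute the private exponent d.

φ(n) = (p−1)(q−1) = 250·78 = 19500.
Need d with 11·d ≡ 1 (mod 19500). Apply the extended Euclidean algorithm:
19500 = 1772*11 + 8
11 = 1*8 + 3
8 = 2*3 + 2
3 = 1*2 + 1
2 = 2*1 + 0
Back-substitute:
1 = 3 − 2
1 = −8 + 3·3
1 = 3·11 − 4·8
1 = −4·19500 + 7091·11
So 11·7091 ≡ 1 (mod 19500), hence d = 7091.

7091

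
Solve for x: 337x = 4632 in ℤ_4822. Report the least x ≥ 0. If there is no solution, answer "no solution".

1602

First find gcd(337, 4822):
4822 = 14×337 + 104
337 = 3×104 + 25
104 = 4×25 + 4
25 = 6×4 + 1
4 = 4×1 + 0
gcd = 1, so a unique solution mod 4822 exists.
Back-substitute for the Bézout coefficients:
1 = 25 − 6·4
1 = −6·104 + 25·25
1 = 25·337 − 81·104
1 = −81·4822 + 1159·337
So 337·(1159) ≡ 1 (mod 4822), giving 337⁻¹ ≡ 1159.
x ≡ 337⁻¹·4632 ≡ 1159·4632 ≡ 1602 (mod 4822).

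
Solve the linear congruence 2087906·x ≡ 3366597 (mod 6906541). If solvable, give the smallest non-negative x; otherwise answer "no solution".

2327184

First find gcd(2087906, 6906541):
6906541 = 3*2087906 + 642823
2087906 = 3*642823 + 159437
642823 = 4*159437 + 5075
159437 = 31*5075 + 2112
5075 = 2*2112 + 851
2112 = 2*851 + 410
851 = 2*410 + 31
410 = 13*31 + 7
31 = 4*7 + 3
7 = 2*3 + 1
3 = 3*1 + 0
gcd = 1, so a unique solution mod 6906541 exists.
Back-substitute for the Bézout coefficients:
1 = 7 − 2·3
1 = −2·31 + 9·7
1 = 9·410 − 119·31
1 = −119·851 + 247·410
1 = 247·2112 − 613·851
1 = −613·5075 + 1473·2112
1 = 1473·159437 − 46276·5075
1 = −46276·642823 + 186577·159437
1 = 186577·2087906 − 606007·642823
1 = −606007·6906541 + 2004598·2087906
So 2087906·(2004598) ≡ 1 (mod 6906541), giving 2087906⁻¹ ≡ 2004598.
x ≡ 2087906⁻¹·3366597 ≡ 2004598·3366597 ≡ 2327184 (mod 6906541).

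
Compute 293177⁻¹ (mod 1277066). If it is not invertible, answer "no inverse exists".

589657

Run Euclid on (1277066, 293177):
1277066 = 4·293177 + 104358
293177 = 2·104358 + 84461
104358 = 1·84461 + 19897
84461 = 4·19897 + 4873
19897 = 4·4873 + 405
4873 = 12·405 + 13
405 = 31·13 + 2
13 = 6·2 + 1
2 = 2·1 + 0
gcd = 1, so the inverse exists. Back-substitute:
1 = 13 − 6·2
1 = −6·405 + 187·13
1 = 187·4873 − 2250·405
1 = −2250·19897 + 9187·4873
1 = 9187·84461 − 38998·19897
1 = −38998·104358 + 48185·84461
1 = 48185·293177 − 135368·104358
1 = −135368·1277066 + 589657·293177
So 293177·589657 ≡ 1 (mod 1277066).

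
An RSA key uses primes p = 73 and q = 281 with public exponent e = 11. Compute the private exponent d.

7331

φ(n) = (p−1)(q−1) = 72·280 = 20160.
Need d with 11·d ≡ 1 (mod 20160). Apply the extended Euclidean algorithm:
20160 = 1832×11 + 8
11 = 1×8 + 3
8 = 2×3 + 2
3 = 1×2 + 1
2 = 2×1 + 0
Back-substitute:
1 = 3 − 2
1 = −8 + 3·3
1 = 3·11 − 4·8
1 = −4·20160 + 7331·11
So 11·7331 ≡ 1 (mod 20160), hence d = 7331.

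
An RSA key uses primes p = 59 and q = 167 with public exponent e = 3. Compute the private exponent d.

6419

φ(n) = (p−1)(q−1) = 58·166 = 9628.
Need d with 3·d ≡ 1 (mod 9628). Apply the extended Euclidean algorithm:
9628 = 3209×3 + 1
3 = 3×1 + 0
Back-substitute:
1 = 9628 − 3209·3
So 3·(-3209) ≡ 1 (mod 9628), hence d ≡ -3209 ≡ 6419 (mod 9628).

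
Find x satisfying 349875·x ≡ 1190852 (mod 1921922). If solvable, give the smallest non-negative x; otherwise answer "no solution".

381416

First find gcd(349875, 1921922):
1921922 = 5·349875 + 172547
349875 = 2·172547 + 4781
172547 = 36·4781 + 431
4781 = 11·431 + 40
431 = 10·40 + 31
40 = 1·31 + 9
31 = 3·9 + 4
9 = 2·4 + 1
4 = 4·1 + 0
gcd = 1, so a unique solution mod 1921922 exists.
Back-substitute for the Bézout coefficients:
1 = 9 − 2·4
1 = −2·31 + 7·9
1 = 7·40 − 9·31
1 = −9·431 + 97·40
1 = 97·4781 − 1076·431
1 = −1076·172547 + 38833·4781
1 = 38833·349875 − 78742·172547
1 = −78742·1921922 + 432543·349875
So 349875·(432543) ≡ 1 (mod 1921922), giving 349875⁻¹ ≡ 432543.
x ≡ 349875⁻¹·1190852 ≡ 432543·1190852 ≡ 381416 (mod 1921922).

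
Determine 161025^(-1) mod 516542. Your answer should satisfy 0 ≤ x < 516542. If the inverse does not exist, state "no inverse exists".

346517

Extended Euclidean algorithm:
516542 = 3*161025 + 33467
161025 = 4*33467 + 27157
33467 = 1*27157 + 6310
27157 = 4*6310 + 1917
6310 = 3*1917 + 559
1917 = 3*559 + 240
559 = 2*240 + 79
240 = 3*79 + 3
79 = 26*3 + 1
3 = 3*1 + 0
Since gcd(161025, 516542) = 1, back-substitute to write 1 as a combination:
1 = 79 − 26·3
1 = −26·240 + 79·79
1 = 79·559 − 184·240
1 = −184·1917 + 631·559
1 = 631·6310 − 2077·1917
1 = −2077·27157 + 8939·6310
1 = 8939·33467 − 11016·27157
1 = −11016·161025 + 53003·33467
1 = 53003·516542 − 170025·161025
Hence 161025⁻¹ ≡ -170025 ≡ 346517 (mod 516542).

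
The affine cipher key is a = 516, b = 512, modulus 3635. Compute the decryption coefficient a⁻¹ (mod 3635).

1106

gcd(3635, 516) by repeated division:
3635 = 7×516 + 23
516 = 22×23 + 10
23 = 2×10 + 3
10 = 3×3 + 1
3 = 3×1 + 0
gcd = 1, so the inverse exists. Back-substitute:
1 = 10 − 3·3
1 = −3·23 + 7·10
1 = 7·516 − 157·23
1 = −157·3635 + 1106·516
So 516·1106 ≡ 1 (mod 3635).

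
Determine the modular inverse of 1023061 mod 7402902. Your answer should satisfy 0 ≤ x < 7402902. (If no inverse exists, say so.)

no inverse exists

Compute gcd(1023061, 7402902):
7402902 = 7*1023061 + 241475
1023061 = 4*241475 + 57161
241475 = 4*57161 + 12831
57161 = 4*12831 + 5837
12831 = 2*5837 + 1157
5837 = 5*1157 + 52
1157 = 22*52 + 13
52 = 4*13 + 0
gcd(1023061, 7402902) = 13 ≠ 1, so 1023061 has no multiplicative inverse modulo 7402902.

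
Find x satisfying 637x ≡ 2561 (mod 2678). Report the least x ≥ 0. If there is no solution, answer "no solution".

First find gcd(637, 2678):
2678 = 4×637 + 130
637 = 4×130 + 117
130 = 1×117 + 13
117 = 9×13 + 0
gcd = 13 and 13 | 2561, so solutions exist. Divide through by 13: 49x ≡ 197 (mod 206).
Now find 49⁻¹ mod 206:
206 = 4·49 + 10
49 = 4·10 + 9
10 = 1·9 + 1
9 = 9·1 + 0
Back-substitute:
1 = 10 − 9
1 = −49 + 5·10
1 = 5·206 − 21·49
So 49·(-21) ≡ 1 (mod 206), i.e. 49⁻¹ ≡ 185.
Then x ≡ 185·197 ≡ 189 (mod 206); the smallest non-negative solution is x = 189.

189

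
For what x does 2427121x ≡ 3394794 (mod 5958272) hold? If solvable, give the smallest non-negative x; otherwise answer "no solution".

First find gcd(2427121, 5958272):
5958272 = 2×2427121 + 1104030
2427121 = 2×1104030 + 219061
1104030 = 5×219061 + 8725
219061 = 25×8725 + 936
8725 = 9×936 + 301
936 = 3×301 + 33
301 = 9×33 + 4
33 = 8×4 + 1
4 = 4×1 + 0
gcd = 1, so a unique solution mod 5958272 exists.
Back-substitute for the Bézout coefficients:
1 = 33 − 8·4
1 = −8·301 + 73·33
1 = 73·936 − 227·301
1 = −227·8725 + 2116·936
1 = 2116·219061 − 53127·8725
1 = −53127·1104030 + 267751·219061
1 = 267751·2427121 − 588629·1104030
1 = −588629·5958272 + 1445009·2427121
So 2427121·(1445009) ≡ 1 (mod 5958272), giving 2427121⁻¹ ≡ 1445009.
x ≡ 2427121⁻¹·3394794 ≡ 1445009·3394794 ≡ 2962826 (mod 5958272).

2962826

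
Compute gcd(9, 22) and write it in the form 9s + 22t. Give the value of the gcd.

1

Repeated division:
22 = 2×9 + 4
9 = 2×4 + 1
4 = 4×1 + 0
gcd(9, 22) = 1.
Express as a combination:
1 = 9 − 2·4
1 = −2·22 + 5·9
So 1 = (-2)·22 + (5)·9.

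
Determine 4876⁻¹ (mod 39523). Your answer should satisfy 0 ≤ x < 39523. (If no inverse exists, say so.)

11972

Run Euclid on (39523, 4876):
39523 = 8×4876 + 515
4876 = 9×515 + 241
515 = 2×241 + 33
241 = 7×33 + 10
33 = 3×10 + 3
10 = 3×3 + 1
3 = 3×1 + 0
The gcd is 1. Working backward:
1 = 10 − 3·3
1 = −3·33 + 10·10
1 = 10·241 − 73·33
1 = −73·515 + 156·241
1 = 156·4876 − 1477·515
1 = −1477·39523 + 11972·4876
So 4876·11972 ≡ 1 (mod 39523).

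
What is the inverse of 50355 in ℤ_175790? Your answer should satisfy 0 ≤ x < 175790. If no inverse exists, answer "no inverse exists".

no inverse exists

Compute gcd(50355, 175790):
175790 = 3×50355 + 24725
50355 = 2×24725 + 905
24725 = 27×905 + 290
905 = 3×290 + 35
290 = 8×35 + 10
35 = 3×10 + 5
10 = 2×5 + 0
The gcd is 5, not 1, hence no inverse exists.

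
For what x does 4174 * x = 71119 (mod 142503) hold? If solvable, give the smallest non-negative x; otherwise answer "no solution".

37879

First find gcd(4174, 142503):
142503 = 34×4174 + 587
4174 = 7×587 + 65
587 = 9×65 + 2
65 = 32×2 + 1
2 = 2×1 + 0
gcd = 1, so a unique solution mod 142503 exists.
Back-substitute for the Bézout coefficients:
1 = 65 − 32·2
1 = −32·587 + 289·65
1 = 289·4174 − 2055·587
1 = −2055·142503 + 70159·4174
So 4174·(70159) ≡ 1 (mod 142503), giving 4174⁻¹ ≡ 70159.
x ≡ 4174⁻¹·71119 ≡ 70159·71119 ≡ 37879 (mod 142503).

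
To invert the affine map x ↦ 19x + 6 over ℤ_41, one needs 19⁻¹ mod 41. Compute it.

13

Extended Euclidean algorithm:
41 = 2*19 + 3
19 = 6*3 + 1
3 = 3*1 + 0
gcd = 1, so the inverse exists. Back-substitute:
1 = 19 − 6·3
1 = −6·41 + 13·19
So 19·13 ≡ 1 (mod 41).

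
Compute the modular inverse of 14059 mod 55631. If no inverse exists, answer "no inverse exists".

gcd(55631, 14059) by repeated division:
55631 = 3·14059 + 13454
14059 = 1·13454 + 605
13454 = 22·605 + 144
605 = 4·144 + 29
144 = 4·29 + 28
29 = 1·28 + 1
28 = 28·1 + 0
Since gcd(14059, 55631) = 1, back-substitute to write 1 as a combination:
1 = 29 − 28
1 = −144 + 5·29
1 = 5·605 − 21·144
1 = −21·13454 + 467·605
1 = 467·14059 − 488·13454
1 = −488·55631 + 1931·14059
So 14059·1931 ≡ 1 (mod 55631).

1931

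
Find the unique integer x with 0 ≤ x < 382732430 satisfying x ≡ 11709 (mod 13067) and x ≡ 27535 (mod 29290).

Write x = 11709 + 13067·k. Then 13067·k ≡ 27535 − 11709 ≡ 15826 (mod 29290).
Need 13067⁻¹ mod 29290. Extended Euclid on (29290, 13067):
29290 = 2·13067 + 3156
13067 = 4·3156 + 443
3156 = 7·443 + 55
443 = 8·55 + 3
55 = 18·3 + 1
3 = 3·1 + 0
Back-substitute:
1 = 55 − 18·3
1 = −18·443 + 145·55
1 = 145·3156 − 1033·443
1 = −1033·13067 + 4277·3156
1 = 4277·29290 − 9587·13067
13067⁻¹ ≡ 19703 (mod 29290), so k ≡ 19703·15826 ≡ 27628 (mod 29290).
x = 11709 + 13067·27628 = 361026785.

361026785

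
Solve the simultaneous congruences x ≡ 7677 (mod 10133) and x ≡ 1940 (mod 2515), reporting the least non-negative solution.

5844285

Write x = 7677 + 10133·k. Then 10133·k ≡ 1940 − 7677 ≡ 1808 (mod 2515).
Need 10133⁻¹ mod 2515. Extended Euclid on (2515, 73):
2515 = 34×73 + 33
73 = 2×33 + 7
33 = 4×7 + 5
7 = 1×5 + 2
5 = 2×2 + 1
2 = 2×1 + 0
Back-substitute:
1 = 5 − 2·2
1 = −2·7 + 3·5
1 = 3·33 − 14·7
1 = −14·73 + 31·33
1 = 31·2515 − 1068·73
10133⁻¹ ≡ 1447 (mod 2515), so k ≡ 1447·1808 ≡ 576 (mod 2515).
x = 7677 + 10133·576 = 5844285.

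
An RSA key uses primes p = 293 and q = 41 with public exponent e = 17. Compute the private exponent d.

φ(n) = (p−1)(q−1) = 292·40 = 11680.
Need d with 17·d ≡ 1 (mod 11680). Apply the extended Euclidean algorithm:
11680 = 687*17 + 1
17 = 17*1 + 0
Back-substitute:
1 = 11680 − 687·17
So 17·(-687) ≡ 1 (mod 11680), hence d ≡ -687 ≡ 10993 (mod 11680).

10993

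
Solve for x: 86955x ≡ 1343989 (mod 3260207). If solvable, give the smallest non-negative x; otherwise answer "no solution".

312070

First find gcd(86955, 3260207):
3260207 = 37·86955 + 42872
86955 = 2·42872 + 1211
42872 = 35·1211 + 487
1211 = 2·487 + 237
487 = 2·237 + 13
237 = 18·13 + 3
13 = 4·3 + 1
3 = 3·1 + 0
gcd = 1, so a unique solution mod 3260207 exists.
Back-substitute for the Bézout coefficients:
1 = 13 − 4·3
1 = −4·237 + 73·13
1 = 73·487 − 150·237
1 = −150·1211 + 373·487
1 = 373·42872 − 13205·1211
1 = −13205·86955 + 26783·42872
1 = 26783·3260207 − 1004176·86955
So 86955·(-1004176) ≡ 1 (mod 3260207), giving 86955⁻¹ ≡ 2256031.
x ≡ 86955⁻¹·1343989 ≡ 2256031·1343989 ≡ 312070 (mod 3260207).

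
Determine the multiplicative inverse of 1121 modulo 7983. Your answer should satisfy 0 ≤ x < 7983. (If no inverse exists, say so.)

1937

gcd(7983, 1121) by repeated division:
7983 = 7·1121 + 136
1121 = 8·136 + 33
136 = 4·33 + 4
33 = 8·4 + 1
4 = 4·1 + 0
Since gcd(1121, 7983) = 1, back-substitute to write 1 as a combination:
1 = 33 − 8·4
1 = −8·136 + 33·33
1 = 33·1121 − 272·136
1 = −272·7983 + 1937·1121
So 1121·1937 ≡ 1 (mod 7983).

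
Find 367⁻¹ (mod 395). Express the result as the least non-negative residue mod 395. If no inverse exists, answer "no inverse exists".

Extended Euclidean algorithm:
395 = 1×367 + 28
367 = 13×28 + 3
28 = 9×3 + 1
3 = 3×1 + 0
Since gcd(367, 395) = 1, back-substitute to write 1 as a combination:
1 = 28 − 9·3
1 = −9·367 + 118·28
1 = 118·395 − 127·367
Hence 367⁻¹ ≡ -127 ≡ 268 (mod 395).

268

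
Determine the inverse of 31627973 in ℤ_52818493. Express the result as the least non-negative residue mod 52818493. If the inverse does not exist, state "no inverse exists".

Compute gcd(31627973, 52818493):
52818493 = 1×31627973 + 21190520
31627973 = 1×21190520 + 10437453
21190520 = 2×10437453 + 315614
10437453 = 33×315614 + 22191
315614 = 14×22191 + 4940
22191 = 4×4940 + 2431
4940 = 2×2431 + 78
2431 = 31×78 + 13
78 = 6×13 + 0
Since gcd = 13 > 1, 31627973 is not a unit mod 52818493.

no inverse exists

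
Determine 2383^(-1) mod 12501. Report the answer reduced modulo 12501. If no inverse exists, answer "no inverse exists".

Extended Euclidean algorithm:
12501 = 5·2383 + 586
2383 = 4·586 + 39
586 = 15·39 + 1
39 = 39·1 + 0
The gcd is 1. Working backward:
1 = 586 − 15·39
1 = −15·2383 + 61·586
1 = 61·12501 − 320·2383
Thus 2383·(-320) ≡ 1 (mod 12501); reducing, -320 mod 12501 = 12181.

12181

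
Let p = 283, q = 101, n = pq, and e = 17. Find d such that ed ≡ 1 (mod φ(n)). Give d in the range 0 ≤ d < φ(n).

φ(n) = (p−1)(q−1) = 282·100 = 28200.
Need d with 17·d ≡ 1 (mod 28200). Apply the extended Euclidean algorithm:
28200 = 1658*17 + 14
17 = 1*14 + 3
14 = 4*3 + 2
3 = 1*2 + 1
2 = 2*1 + 0
Back-substitute:
1 = 3 − 2
1 = −14 + 5·3
1 = 5·17 − 6·14
1 = −6·28200 + 9953·17
So 17·9953 ≡ 1 (mod 28200), hence d = 9953.

9953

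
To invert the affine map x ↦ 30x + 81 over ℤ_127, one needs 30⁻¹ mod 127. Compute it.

72

Run Euclid on (127, 30):
127 = 4·30 + 7
30 = 4·7 + 2
7 = 3·2 + 1
2 = 2·1 + 0
gcd = 1, so the inverse exists. Back-substitute:
1 = 7 − 3·2
1 = −3·30 + 13·7
1 = 13·127 − 55·30
Thus 30·(-55) ≡ 1 (mod 127); reducing, -55 mod 127 = 72.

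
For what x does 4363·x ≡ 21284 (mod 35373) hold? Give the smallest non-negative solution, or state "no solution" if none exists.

20906

First find gcd(4363, 35373):
35373 = 8*4363 + 469
4363 = 9*469 + 142
469 = 3*142 + 43
142 = 3*43 + 13
43 = 3*13 + 4
13 = 3*4 + 1
4 = 4*1 + 0
gcd = 1, so a unique solution mod 35373 exists.
Back-substitute for the Bézout coefficients:
1 = 13 − 3·4
1 = −3·43 + 10·13
1 = 10·142 − 33·43
1 = −33·469 + 109·142
1 = 109·4363 − 1014·469
1 = −1014·35373 + 8221·4363
So 4363·(8221) ≡ 1 (mod 35373), giving 4363⁻¹ ≡ 8221.
x ≡ 4363⁻¹·21284 ≡ 8221·21284 ≡ 20906 (mod 35373).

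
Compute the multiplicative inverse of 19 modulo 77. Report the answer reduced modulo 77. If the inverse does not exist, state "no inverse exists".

73

Extended Euclidean algorithm:
77 = 4·19 + 1
19 = 19·1 + 0
The gcd is 1. Working backward:
1 = 77 − 4·19
Hence 19⁻¹ ≡ -4 ≡ 73 (mod 77).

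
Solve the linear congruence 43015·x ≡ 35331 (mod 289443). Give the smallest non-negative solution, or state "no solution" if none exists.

no solution

gcd(43015, 289443):
289443 = 6·43015 + 31353
43015 = 1·31353 + 11662
31353 = 2·11662 + 8029
11662 = 1·8029 + 3633
8029 = 2·3633 + 763
3633 = 4·763 + 581
763 = 1·581 + 182
581 = 3·182 + 35
182 = 5·35 + 7
35 = 5·7 + 0
gcd = 7, but 7 ∤ 35331, so the congruence has no solution.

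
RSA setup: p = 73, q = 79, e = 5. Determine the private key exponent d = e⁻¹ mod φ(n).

φ(n) = (p−1)(q−1) = 72·78 = 5616.
Need d with 5·d ≡ 1 (mod 5616). Apply the extended Euclidean algorithm:
5616 = 1123*5 + 1
5 = 5*1 + 0
Back-substitute:
1 = 5616 − 1123·5
So 5·(-1123) ≡ 1 (mod 5616), hence d ≡ -1123 ≡ 4493 (mod 5616).

4493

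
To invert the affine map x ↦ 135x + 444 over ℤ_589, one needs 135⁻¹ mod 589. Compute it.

48

gcd(589, 135) by repeated division:
589 = 4×135 + 49
135 = 2×49 + 37
49 = 1×37 + 12
37 = 3×12 + 1
12 = 12×1 + 0
Since gcd(135, 589) = 1, back-substitute to write 1 as a combination:
1 = 37 − 3·12
1 = −3·49 + 4·37
1 = 4·135 − 11·49
1 = −11·589 + 48·135
So 135·48 ≡ 1 (mod 589).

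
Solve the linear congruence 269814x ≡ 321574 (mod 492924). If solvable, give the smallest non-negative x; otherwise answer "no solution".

gcd(269814, 492924):
492924 = 1*269814 + 223110
269814 = 1*223110 + 46704
223110 = 4*46704 + 36294
46704 = 1*36294 + 10410
36294 = 3*10410 + 5064
10410 = 2*5064 + 282
5064 = 17*282 + 270
282 = 1*270 + 12
270 = 22*12 + 6
12 = 2*6 + 0
gcd = 6, but 6 ∤ 321574, so the congruence has no solution.

no solution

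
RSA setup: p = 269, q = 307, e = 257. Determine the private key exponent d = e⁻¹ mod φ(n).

φ(n) = (p−1)(q−1) = 268·306 = 82008.
Need d with 257·d ≡ 1 (mod 82008). Apply the extended Euclidean algorithm:
82008 = 319·257 + 25
257 = 10·25 + 7
25 = 3·7 + 4
7 = 1·4 + 3
4 = 1·3 + 1
3 = 3·1 + 0
Back-substitute:
1 = 4 − 3
1 = −7 + 2·4
1 = 2·25 − 7·7
1 = −7·257 + 72·25
1 = 72·82008 − 22975·257
So 257·(-22975) ≡ 1 (mod 82008), hence d ≡ -22975 ≡ 59033 (mod 82008).

59033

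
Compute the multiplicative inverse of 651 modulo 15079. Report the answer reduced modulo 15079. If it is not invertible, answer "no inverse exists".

14083

Apply the Euclidean algorithm to 15079 and 651:
15079 = 23×651 + 106
651 = 6×106 + 15
106 = 7×15 + 1
15 = 15×1 + 0
The gcd is 1. Working backward:
1 = 106 − 7·15
1 = −7·651 + 43·106
1 = 43·15079 − 996·651
Hence 651⁻¹ ≡ -996 ≡ 14083 (mod 15079).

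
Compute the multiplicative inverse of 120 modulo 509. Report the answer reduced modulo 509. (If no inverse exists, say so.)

386

Run Euclid on (509, 120):
509 = 4*120 + 29
120 = 4*29 + 4
29 = 7*4 + 1
4 = 4*1 + 0
gcd = 1, so the inverse exists. Back-substitute:
1 = 29 − 7·4
1 = −7·120 + 29·29
1 = 29·509 − 123·120
Hence 120⁻¹ ≡ -123 ≡ 386 (mod 509).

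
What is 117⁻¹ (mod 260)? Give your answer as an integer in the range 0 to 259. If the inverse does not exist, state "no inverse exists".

Compute gcd(117, 260):
260 = 2·117 + 26
117 = 4·26 + 13
26 = 2·13 + 0
The gcd is 13, not 1, hence no inverse exists.

no inverse exists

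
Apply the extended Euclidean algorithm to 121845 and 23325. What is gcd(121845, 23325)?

15

Repeated division:
121845 = 5×23325 + 5220
23325 = 4×5220 + 2445
5220 = 2×2445 + 330
2445 = 7×330 + 135
330 = 2×135 + 60
135 = 2×60 + 15
60 = 4×15 + 0
gcd(121845, 23325) = 15.
Working backward:
15 = 135 − 2·60
15 = −2·330 + 5·135
15 = 5·2445 − 37·330
15 = −37·5220 + 79·2445
15 = 79·23325 − 353·5220
15 = −353·121845 + 1844·23325
So 15 = (-353)·121845 + (1844)·23325.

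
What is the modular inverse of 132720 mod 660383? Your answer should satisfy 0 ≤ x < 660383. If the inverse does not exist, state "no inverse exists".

Apply the Euclidean algorithm to 660383 and 132720:
660383 = 4·132720 + 129503
132720 = 1·129503 + 3217
129503 = 40·3217 + 823
3217 = 3·823 + 748
823 = 1·748 + 75
748 = 9·75 + 73
75 = 1·73 + 2
73 = 36·2 + 1
2 = 2·1 + 0
The gcd is 1. Working backward:
1 = 73 − 36·2
1 = −36·75 + 37·73
1 = 37·748 − 369·75
1 = −369·823 + 406·748
1 = 406·3217 − 1587·823
1 = −1587·129503 + 63886·3217
1 = 63886·132720 − 65473·129503
1 = −65473·660383 + 325778·132720
So 132720·325778 ≡ 1 (mod 660383).

325778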